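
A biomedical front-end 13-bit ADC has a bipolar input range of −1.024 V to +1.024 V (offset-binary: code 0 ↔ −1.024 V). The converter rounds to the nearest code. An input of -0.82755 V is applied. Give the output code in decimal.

code 786

Full-scale span = 2.048 V; LSB = 2.048/2^13 = 250.00 µV.
(-0.82755 − (−1.024)) / 0.00025 = 785.800 LSBs.
Round → code 786.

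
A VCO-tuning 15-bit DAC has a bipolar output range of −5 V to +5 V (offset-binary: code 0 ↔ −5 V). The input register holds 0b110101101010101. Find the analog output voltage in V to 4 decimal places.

3.3853 V

LSB = 10 V / 2^15 = 305.18 µV.
Code 0b110101101010101 = 27477 decimal.
V_out = (−5) + 27477 × 0.000305176 V = 3.38531 V.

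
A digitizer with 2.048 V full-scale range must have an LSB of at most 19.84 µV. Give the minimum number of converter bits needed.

17 bits

Number of steps required ≥ 2.048 V / 19.84 µV = 103225.81.
Need 2^N ≥ 103225.81; 2^16 = 65536, 2^17 = 131072.
Minimum N = 17.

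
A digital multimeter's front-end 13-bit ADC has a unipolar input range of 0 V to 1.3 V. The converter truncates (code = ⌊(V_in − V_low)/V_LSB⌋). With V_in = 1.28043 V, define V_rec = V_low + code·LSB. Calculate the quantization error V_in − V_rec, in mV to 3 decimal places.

One LSB is 1.3 V / 8192 = 158.69 µV.
Scaled input = 8068.6789 LSBs, so code = 8068.
Reconstructed: 1.2803223 V.
Difference: 0.000107734 V → 0.108 mV.

0.108 mV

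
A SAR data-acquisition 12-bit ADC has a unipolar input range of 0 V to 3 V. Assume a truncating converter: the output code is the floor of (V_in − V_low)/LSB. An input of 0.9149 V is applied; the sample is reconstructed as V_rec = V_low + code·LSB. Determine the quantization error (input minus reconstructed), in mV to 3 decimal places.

LSB = 3/2^12 = 0.732 mV.
(V_in − V_low)/LSB = (0.9149 − 0)/0.000732422 = 1249.1435 → code 1249 (floor).
Code 1249 maps back to 0 + 1249×0.000732422 V = 0.91479492 V.
V_in − V_rec = 0.000105078 V = 0.105 mV.

0.105 mV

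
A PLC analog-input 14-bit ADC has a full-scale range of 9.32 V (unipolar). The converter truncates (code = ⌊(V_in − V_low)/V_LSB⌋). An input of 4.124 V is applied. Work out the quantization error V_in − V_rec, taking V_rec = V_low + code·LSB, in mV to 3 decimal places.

One LSB is 9.32 V / 16384 = 0.569 mV.
(4.124 − 0)/0.000568848 = 7249.7442; ⌊·⌋ gives code 7249.
V_rec = 0 + 7249·0.000568848 = 4.1235767 V.
Difference: 0.00042334 V → 0.423 mV.

0.423 mV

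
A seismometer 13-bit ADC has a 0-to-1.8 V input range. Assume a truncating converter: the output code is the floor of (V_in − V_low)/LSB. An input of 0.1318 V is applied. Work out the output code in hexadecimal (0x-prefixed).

Full-scale span = 1.8 V; LSB = 1.8/2^13 = 219.73 µV.
(V_in − V_low)/LSB = (0.1318 − 0) / 0.000219727 = 599.836.
So the output code is 599.
In hexadecimal (0x-prefixed): 0x257.

code 0x257 (decimal 599)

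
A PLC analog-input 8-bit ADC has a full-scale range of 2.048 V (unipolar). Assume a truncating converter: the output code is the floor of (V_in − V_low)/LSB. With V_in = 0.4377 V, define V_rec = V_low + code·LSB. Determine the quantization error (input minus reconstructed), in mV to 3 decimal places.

5.700 mV

LSB = 2.048/2^8 = 8.000 mV.
(V_in − V_low)/LSB = (0.4377 − 0)/0.008 = 54.7125 → code 54 (floor).
V_rec = 0 + 54·0.008 = 0.432 V.
Error = 0.4377 − 0.432 = 0.0057 V = 5.700 mV.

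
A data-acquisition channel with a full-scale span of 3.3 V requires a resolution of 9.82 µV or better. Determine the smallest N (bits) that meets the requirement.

Number of steps required ≥ 3.3 V / 9.82 µV = 336048.88.
Need 2^N ≥ 336048.88; 2^18 = 262144, 2^19 = 524288.
Minimum N = 19.

19 bits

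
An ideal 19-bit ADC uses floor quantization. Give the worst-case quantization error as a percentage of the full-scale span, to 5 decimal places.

Truncating → worst-case error = 1 LSB = V_FS/2^19, so 100/524288 = 0.000190735 % of full scale.

0.00019 %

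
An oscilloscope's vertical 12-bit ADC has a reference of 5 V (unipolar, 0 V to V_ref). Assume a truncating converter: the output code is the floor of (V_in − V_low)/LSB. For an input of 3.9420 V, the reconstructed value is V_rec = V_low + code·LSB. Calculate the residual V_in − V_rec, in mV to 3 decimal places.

One LSB is 5 V / 4096 = 1.221 mV.
(3.9420 − 0)/0.0012207 = 3229.2864; ⌊·⌋ gives code 3229.
V_rec = 0 + 3229·0.0012207 = 3.9416504 V.
Difference: 0.000349609 V → 0.350 mV.

0.350 mV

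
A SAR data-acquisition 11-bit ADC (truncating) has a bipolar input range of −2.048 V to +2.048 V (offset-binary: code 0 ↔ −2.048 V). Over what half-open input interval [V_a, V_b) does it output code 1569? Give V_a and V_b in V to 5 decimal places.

[1.09000 V, 1.09200 V)

LSB = 4.096/2^11 = 2.000 mV.
V_a = V_low + 1569·LSB = 1.09 V; V_b = V_low + 1570·LSB = 1.092 V.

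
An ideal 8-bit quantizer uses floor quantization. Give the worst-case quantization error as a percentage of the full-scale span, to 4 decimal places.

Truncating → worst-case error = 1 LSB = V_FS/2^8, so 100/256 = 0.390625 % of full scale.

0.3906 %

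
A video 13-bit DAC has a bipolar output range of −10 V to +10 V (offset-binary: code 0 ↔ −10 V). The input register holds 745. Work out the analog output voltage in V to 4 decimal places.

LSB = 20 V / 2^13 = 2.441 mV.
V_out = (−10) + 745 × 0.00244141 V = -8.18115 V.

-8.1812 V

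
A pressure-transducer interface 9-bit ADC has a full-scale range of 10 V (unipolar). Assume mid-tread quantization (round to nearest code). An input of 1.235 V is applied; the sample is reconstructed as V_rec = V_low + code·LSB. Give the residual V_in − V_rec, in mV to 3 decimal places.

4.531 mV

Step size: 10 V ÷ 2^9 = 19.531 mV.
(1.235 − 0)/0.0195312 = 63.2320; round gives code 63.
Reconstructed: 1.2304688 V.
Error = 1.235 − 1.2304688 = 0.00453125 V = 4.531 mV.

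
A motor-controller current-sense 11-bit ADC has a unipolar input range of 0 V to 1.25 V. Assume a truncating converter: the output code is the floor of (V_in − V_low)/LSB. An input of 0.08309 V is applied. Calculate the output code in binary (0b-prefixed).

With 2048 levels over 1.25 V, one step is 0.610 mV.
Input sits at 136.135 steps above V_low.
So the output code is 136.
In binary (0b-prefixed): 0b10001000.

code 0b10001000 (decimal 136)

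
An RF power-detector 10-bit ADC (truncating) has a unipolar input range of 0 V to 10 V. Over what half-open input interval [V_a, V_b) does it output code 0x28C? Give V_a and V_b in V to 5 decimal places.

LSB = 10/2^10 = 9.766 mV.
Code 0x28C = 652 decimal.
V_a = V_low + 652·LSB = 6.36719 V; V_b = V_low + 653·LSB = 6.37695 V.

[6.36719 V, 6.37695 V)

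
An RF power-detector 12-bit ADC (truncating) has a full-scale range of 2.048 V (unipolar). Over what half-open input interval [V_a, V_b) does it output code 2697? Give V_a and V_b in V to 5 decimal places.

LSB = 2.048/2^12 = 0.500 mV.
V_a = V_low + 2697·LSB = 1.3485 V; V_b = V_low + 2698·LSB = 1.349 V.

[1.34850 V, 1.34900 V)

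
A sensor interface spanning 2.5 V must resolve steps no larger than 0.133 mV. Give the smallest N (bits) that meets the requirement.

15 bits

Number of steps required ≥ 2.5 V / 0.133 mV = 18796.99.
Need 2^N ≥ 18796.99; 2^14 = 16384, 2^15 = 32768.
Minimum N = 15.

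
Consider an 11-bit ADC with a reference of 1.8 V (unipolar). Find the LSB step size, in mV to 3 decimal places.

Full-scale span = 1.8 V.
LSB = 1.8 / 2^11 = 1.8 / 2048 = 0.000878906 V = 0.879 mV.

0.879 mV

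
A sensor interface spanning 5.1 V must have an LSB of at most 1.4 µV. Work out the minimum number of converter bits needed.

Number of steps required ≥ 5.1 V / 1.4 µV = 3642857.14.
Need 2^N ≥ 3642857.14; 2^21 = 2097152, 2^22 = 4194304.
Minimum N = 22.

22 bits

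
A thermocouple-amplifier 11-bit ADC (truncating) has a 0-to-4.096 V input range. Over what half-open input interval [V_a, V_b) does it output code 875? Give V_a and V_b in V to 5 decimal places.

[1.75000 V, 1.75200 V)

LSB = 4.096/2^11 = 2.000 mV.
V_a = V_low + 875·LSB = 1.75 V; V_b = V_low + 876·LSB = 1.752 V.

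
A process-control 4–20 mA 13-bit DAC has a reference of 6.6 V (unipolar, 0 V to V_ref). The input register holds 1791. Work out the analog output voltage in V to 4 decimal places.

LSB = 6.6 V / 2^13 = 0.806 mV.
V_out = 0 + 1791 × 0.000805664 V = 1.44294 V.

1.4429 V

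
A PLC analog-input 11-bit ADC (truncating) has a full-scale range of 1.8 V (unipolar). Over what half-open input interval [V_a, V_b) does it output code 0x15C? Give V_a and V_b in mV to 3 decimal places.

LSB = 1.8/2^11 = 0.879 mV.
Code 0x15C = 348 decimal.
V_a = V_low + 348·LSB = 0.305859 V; V_b = V_low + 349·LSB = 0.306738 V.

[305.859 mV, 306.738 mV)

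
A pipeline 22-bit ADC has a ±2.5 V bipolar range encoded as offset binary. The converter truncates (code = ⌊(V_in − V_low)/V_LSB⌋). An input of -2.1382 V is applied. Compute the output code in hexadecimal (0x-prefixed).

code 0x4A18B (decimal 303499)

LSB = 5 V / 4194304 = 1.19 µV.
Input sits at 303499.837 steps above V_low.
So the output code is 303499.
In hexadecimal (0x-prefixed): 0x4A18B.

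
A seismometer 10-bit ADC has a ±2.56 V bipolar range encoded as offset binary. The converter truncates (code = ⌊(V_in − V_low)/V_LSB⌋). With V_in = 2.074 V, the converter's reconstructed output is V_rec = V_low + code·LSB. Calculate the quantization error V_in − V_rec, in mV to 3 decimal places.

LSB = 5.12/2^10 = 5.000 mV.
Scaled input = 926.8000 LSBs, so code = 926.
Code 926 maps back to (−2.56) + 926×0.005 V = 2.07 V.
Difference: 0.004 V → 4.000 mV.

4.000 mV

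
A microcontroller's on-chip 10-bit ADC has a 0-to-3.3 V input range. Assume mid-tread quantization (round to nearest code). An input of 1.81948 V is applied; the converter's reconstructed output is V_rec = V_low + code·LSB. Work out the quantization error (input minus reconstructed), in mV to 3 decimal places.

-1.321 mV

LSB = 3.3/2^10 = 3.223 mV.
Scaled input = 564.5902 LSBs, so code = 565.
Reconstructed: 1.8208008 V.
Error = 1.81948 − 1.8208008 = -0.00132078 V = -1.321 mV.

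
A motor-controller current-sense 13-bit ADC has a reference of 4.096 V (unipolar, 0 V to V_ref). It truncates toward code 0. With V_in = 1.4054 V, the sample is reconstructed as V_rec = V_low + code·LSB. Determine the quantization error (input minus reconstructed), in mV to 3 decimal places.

0.400 mV

LSB = 4.096/2^13 = 0.500 mV.
Scaled input = 2810.8000 LSBs, so code = 2810.
Reconstructed: 1.405 V.
V_in − V_rec = 0.0004 V = 0.400 mV.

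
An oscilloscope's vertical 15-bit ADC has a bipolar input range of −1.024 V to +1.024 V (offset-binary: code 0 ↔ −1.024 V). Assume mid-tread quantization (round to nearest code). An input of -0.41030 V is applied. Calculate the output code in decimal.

LSB = 2.048 V / 32768 = 62.50 µV.
(-0.41030 − (−1.024)) / 6.25e-05 = 9819.200 LSBs.
round(9819.200) = 9819.

code 9819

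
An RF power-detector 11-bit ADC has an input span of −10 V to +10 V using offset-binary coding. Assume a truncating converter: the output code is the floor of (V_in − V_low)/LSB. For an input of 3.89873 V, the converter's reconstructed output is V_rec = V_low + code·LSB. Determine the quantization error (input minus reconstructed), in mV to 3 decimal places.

Step size: 20 V ÷ 2^11 = 9.766 mV.
(V_in − V_low)/LSB = (3.89873 − (−10))/0.00976562 = 1423.2300 → code 1423 (floor).
Reconstructed: 3.8964844 V.
Difference: 0.00224562 V → 2.246 mV.

2.246 mV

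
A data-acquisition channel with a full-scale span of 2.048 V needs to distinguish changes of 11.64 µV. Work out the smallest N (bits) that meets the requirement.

Number of steps required ≥ 2.048 V / 11.64 µV = 175945.02.
Need 2^N ≥ 175945.02; 2^17 = 131072, 2^18 = 262144.
Minimum N = 18.

18 bits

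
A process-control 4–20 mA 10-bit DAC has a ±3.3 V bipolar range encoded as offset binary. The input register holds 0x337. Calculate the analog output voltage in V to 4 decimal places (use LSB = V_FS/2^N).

2.0045 V

LSB = 6.6 V / 2^10 = 6.445 mV.
Code 0x337 = 823 decimal.
V_out = (−3.3) + 823 × 0.00644531 V = 2.00449 V.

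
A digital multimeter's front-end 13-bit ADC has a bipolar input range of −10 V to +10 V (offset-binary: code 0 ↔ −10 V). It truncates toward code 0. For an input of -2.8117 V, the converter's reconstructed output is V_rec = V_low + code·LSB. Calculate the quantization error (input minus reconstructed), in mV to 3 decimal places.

Step size: 20 V ÷ 2^13 = 2.441 mV.
(-2.8117 − (−10))/0.00244141 = 2944.3277; ⌊·⌋ gives code 2944.
V_rec = (−10) + 2944·0.00244141 = -2.8125 V.
Difference: 0.0008 V → 0.800 mV.

0.800 mV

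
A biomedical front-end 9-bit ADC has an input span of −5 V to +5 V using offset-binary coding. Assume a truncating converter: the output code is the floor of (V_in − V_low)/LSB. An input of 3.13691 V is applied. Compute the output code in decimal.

code 416

LSB = 10 V / 512 = 19.531 mV.
Input sits at 416.610 steps above V_low.
So the output code is 416.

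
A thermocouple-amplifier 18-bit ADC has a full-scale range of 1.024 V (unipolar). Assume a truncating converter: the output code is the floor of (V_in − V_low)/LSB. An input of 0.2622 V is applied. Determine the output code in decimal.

code 67123

Full-scale span = 1.024 V; LSB = 1.024/2^18 = 3.91 µV.
(V_in − V_low)/LSB = (0.2622 − 0) / 3.90625e-06 = 67123.200.
So the output code is 67123.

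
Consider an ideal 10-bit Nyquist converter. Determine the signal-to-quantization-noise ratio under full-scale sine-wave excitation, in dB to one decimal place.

SNR ≈ 6.02·N + 1.76 dB = 6.02·10 + 1.76 = 61.96 dB.

62.0 dB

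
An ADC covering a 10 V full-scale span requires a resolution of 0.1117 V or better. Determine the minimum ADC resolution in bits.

Number of steps required ≥ 10 V / 0.1117 V = 89.53.
Need 2^N ≥ 89.53; 2^6 = 64, 2^7 = 128.
Minimum N = 7.

7 bits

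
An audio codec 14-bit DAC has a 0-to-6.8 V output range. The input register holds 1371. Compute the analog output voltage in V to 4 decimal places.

0.5690 V

LSB = 6.8 V / 2^14 = 415.04 µV.
V_out = 0 + 1371 × 0.000415039 V = 0.569019 V.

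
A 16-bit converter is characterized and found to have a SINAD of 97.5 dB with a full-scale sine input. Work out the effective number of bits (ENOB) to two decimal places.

15.90 bits

ENOB = (SINAD − 1.76) / 6.02 = (97.5 − 1.76)/6.02 = 15.904.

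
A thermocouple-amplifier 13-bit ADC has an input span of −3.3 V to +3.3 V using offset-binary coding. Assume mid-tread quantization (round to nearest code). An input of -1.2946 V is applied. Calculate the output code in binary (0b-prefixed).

With 8192 levels over 6.6 V, one step is 0.806 mV.
(-1.2946 − (−3.3)) / 0.000805664 = 2489.127 LSBs.
So the output code is 2489.
In binary (0b-prefixed): 0b100110111001.

code 0b100110111001 (decimal 2489)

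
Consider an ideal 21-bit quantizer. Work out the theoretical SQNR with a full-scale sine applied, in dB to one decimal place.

SNR ≈ 6.02·N + 1.76 dB = 6.02·21 + 1.76 = 128.18 dB.

128.2 dB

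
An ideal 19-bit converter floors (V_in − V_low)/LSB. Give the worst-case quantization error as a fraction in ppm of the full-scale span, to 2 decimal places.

Truncating → worst-case error = 1 LSB = V_FS/2^19, so 1e+06/524288 = 1.90735 ppm of full scale.

1.91 ppm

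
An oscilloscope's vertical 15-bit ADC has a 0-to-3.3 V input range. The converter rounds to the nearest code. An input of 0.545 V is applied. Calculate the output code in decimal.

code 5412

Full-scale span = 3.3 V; LSB = 3.3/2^15 = 100.71 µV.
Input sits at 5411.685 steps above V_low.
Round → code 5412.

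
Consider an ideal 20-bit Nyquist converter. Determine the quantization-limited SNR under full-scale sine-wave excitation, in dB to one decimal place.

SNR ≈ 6.02·N + 1.76 dB = 6.02·20 + 1.76 = 122.16 dB.

122.2 dB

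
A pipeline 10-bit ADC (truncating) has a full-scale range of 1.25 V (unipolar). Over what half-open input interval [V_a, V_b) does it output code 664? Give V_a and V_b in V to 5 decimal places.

LSB = 1.25/2^10 = 1.221 mV.
V_a = V_low + 664·LSB = 0.810547 V; V_b = V_low + 665·LSB = 0.811768 V.

[0.81055 V, 0.81177 V)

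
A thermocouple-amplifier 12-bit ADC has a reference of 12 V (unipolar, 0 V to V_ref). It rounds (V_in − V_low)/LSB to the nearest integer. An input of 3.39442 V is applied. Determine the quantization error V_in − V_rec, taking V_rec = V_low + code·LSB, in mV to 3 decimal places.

LSB = 12/2^12 = 2.930 mV.
(V_in − V_low)/LSB = (3.39442 − 0)/0.00292969 = 1158.6287 → code 1159 (round).
Reconstructed: 3.3955078 V.
V_in − V_rec = -0.00108781 V = -1.088 mV.

-1.088 mV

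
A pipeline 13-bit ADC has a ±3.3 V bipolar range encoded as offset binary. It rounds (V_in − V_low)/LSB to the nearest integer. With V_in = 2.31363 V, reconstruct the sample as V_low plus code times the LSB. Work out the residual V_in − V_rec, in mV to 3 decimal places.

Step size: 6.6 V ÷ 2^13 = 0.806 mV.
(2.31363 − (−3.3))/0.000805664 = 6967.7056; round gives code 6968.
V_rec = (−3.3) + 6968·0.000805664 = 2.3138672 V.
V_in − V_rec = -0.000237188 V = -0.237 mV.

-0.237 mV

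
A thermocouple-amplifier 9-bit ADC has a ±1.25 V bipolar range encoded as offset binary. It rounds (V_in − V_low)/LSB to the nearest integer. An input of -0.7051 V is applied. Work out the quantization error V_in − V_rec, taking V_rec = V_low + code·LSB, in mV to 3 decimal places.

-1.975 mV

LSB = 2.5/2^9 = 4.883 mV.
Scaled input = 111.5955 LSBs, so code = 112.
Reconstructed: -0.703125 V.
Error = -0.7051 − (−0.703125) = -0.001975 V = -1.975 mV.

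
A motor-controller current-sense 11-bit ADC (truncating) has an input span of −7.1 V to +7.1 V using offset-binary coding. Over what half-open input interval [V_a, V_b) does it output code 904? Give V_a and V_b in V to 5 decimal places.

[-0.83203 V, -0.82510 V)

LSB = 14.2/2^11 = 6.934 mV.
V_a = V_low + 904·LSB = -0.832031 V; V_b = V_low + 905·LSB = -0.825098 V.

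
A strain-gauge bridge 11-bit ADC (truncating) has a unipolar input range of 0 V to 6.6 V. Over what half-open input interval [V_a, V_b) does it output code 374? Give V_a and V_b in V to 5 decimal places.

LSB = 6.6/2^11 = 3.223 mV.
V_a = V_low + 374·LSB = 1.20527 V; V_b = V_low + 375·LSB = 1.2085 V.

[1.20527 V, 1.20850 V)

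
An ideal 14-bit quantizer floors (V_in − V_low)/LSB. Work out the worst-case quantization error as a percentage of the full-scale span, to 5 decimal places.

Truncating → worst-case error = 1 LSB = V_FS/2^14, so 100/16384 = 0.00610352 % of full scale.

0.00610 %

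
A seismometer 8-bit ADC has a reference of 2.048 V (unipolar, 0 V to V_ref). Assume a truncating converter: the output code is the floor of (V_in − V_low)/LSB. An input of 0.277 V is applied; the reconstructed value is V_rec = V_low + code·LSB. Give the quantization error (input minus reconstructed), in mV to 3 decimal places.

Step size: 2.048 V ÷ 2^8 = 8.000 mV.
(0.277 − 0)/0.008 = 34.6250; ⌊·⌋ gives code 34.
Code 34 maps back to 0 + 34×0.008 V = 0.272 V.
Difference: 0.005 V → 5.000 mV.

5.000 mV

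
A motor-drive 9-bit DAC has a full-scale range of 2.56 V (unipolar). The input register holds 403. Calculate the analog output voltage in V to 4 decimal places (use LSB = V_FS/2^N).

LSB = 2.56 V / 2^9 = 5.000 mV.
V_out = 0 + 403 × 0.005 V = 2.015 V.

2.0150 V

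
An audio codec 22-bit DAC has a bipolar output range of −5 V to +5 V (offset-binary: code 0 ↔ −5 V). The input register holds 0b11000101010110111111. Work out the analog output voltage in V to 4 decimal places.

-3.0727 V

LSB = 10 V / 2^22 = 2.38 µV.
Code 0b11000101010110111111 = 808383 decimal.
V_out = (−5) + 808383 × 2.38419e-06 V = -3.07266 V.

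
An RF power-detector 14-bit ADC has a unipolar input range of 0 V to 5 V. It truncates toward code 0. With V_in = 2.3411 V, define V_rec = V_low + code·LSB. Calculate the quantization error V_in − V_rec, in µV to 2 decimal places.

96.58 µV

One LSB is 5 V / 16384 = 305.18 µV.
(V_in − V_low)/LSB = (2.3411 − 0)/0.000305176 = 7671.3165 → code 7671 (floor).
V_rec = 0 + 7671·0.000305176 = 2.3410034 V.
V_in − V_rec = 9.6582e-05 V = 96.58 µV.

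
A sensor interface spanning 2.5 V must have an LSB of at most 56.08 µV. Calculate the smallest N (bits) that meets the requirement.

Number of steps required ≥ 2.5 V / 56.08 µV = 44579.17.
Need 2^N ≥ 44579.17; 2^15 = 32768, 2^16 = 65536.
Minimum N = 16.

16 bits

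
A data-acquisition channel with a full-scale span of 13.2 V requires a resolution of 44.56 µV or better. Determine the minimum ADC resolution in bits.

19 bits

Number of steps required ≥ 13.2 V / 44.56 µV = 296229.80.
Need 2^N ≥ 296229.80; 2^18 = 262144, 2^19 = 524288.
Minimum N = 19.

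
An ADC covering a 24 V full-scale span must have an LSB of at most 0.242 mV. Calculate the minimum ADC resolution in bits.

17 bits

Number of steps required ≥ 24 V / 0.242 mV = 99173.55.
Need 2^N ≥ 99173.55; 2^16 = 65536, 2^17 = 131072.
Minimum N = 17.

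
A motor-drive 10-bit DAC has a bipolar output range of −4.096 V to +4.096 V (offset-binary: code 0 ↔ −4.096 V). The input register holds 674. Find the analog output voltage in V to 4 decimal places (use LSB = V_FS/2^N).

LSB = 8.192 V / 2^10 = 8.000 mV.
V_out = (−4.096) + 674 × 0.008 V = 1.296 V.

1.2960 V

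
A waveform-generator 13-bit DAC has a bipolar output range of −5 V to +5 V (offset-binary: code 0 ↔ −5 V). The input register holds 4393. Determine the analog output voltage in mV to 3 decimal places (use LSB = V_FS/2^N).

LSB = 10 V / 2^13 = 1.221 mV.
V_out = (−5) + 4393 × 0.0012207 V = 0.362549 V.
= 362.549 mV.

362.549 mV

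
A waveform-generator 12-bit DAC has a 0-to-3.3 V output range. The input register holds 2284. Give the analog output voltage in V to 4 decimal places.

1.8401 V

LSB = 3.3 V / 2^12 = 0.806 mV.
V_out = 0 + 2284 × 0.000805664 V = 1.84014 V.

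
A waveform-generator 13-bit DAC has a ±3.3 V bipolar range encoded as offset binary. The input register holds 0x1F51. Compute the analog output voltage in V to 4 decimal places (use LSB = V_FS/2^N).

LSB = 6.6 V / 2^13 = 0.806 mV.
Code 0x1F51 = 8017 decimal.
V_out = (−3.3) + 8017 × 0.000805664 V = 3.15901 V.

3.1590 V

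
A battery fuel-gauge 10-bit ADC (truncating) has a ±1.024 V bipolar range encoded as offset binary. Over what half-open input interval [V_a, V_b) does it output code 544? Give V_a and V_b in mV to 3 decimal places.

[64.000 mV, 66.000 mV)

LSB = 2.048/2^10 = 2.000 mV.
V_a = V_low + 544·LSB = 0.064 V; V_b = V_low + 545·LSB = 0.066 V.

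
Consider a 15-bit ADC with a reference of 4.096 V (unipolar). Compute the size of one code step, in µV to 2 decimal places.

125.00 µV

Full-scale span = 4.096 V.
LSB = 4.096 / 2^15 = 4.096 / 32768 = 0.000125 V = 125.00 µV.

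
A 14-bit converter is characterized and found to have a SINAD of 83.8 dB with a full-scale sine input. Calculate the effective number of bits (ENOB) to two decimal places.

13.63 bits

ENOB = (SINAD − 1.76) / 6.02 = (83.8 − 1.76)/6.02 = 13.628.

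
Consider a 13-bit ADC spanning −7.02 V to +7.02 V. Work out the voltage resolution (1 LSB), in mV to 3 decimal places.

Full-scale span = 14.04 V.
LSB = 14.04 / 2^13 = 14.04 / 8192 = 0.00171387 V = 1.714 mV.

1.714 mV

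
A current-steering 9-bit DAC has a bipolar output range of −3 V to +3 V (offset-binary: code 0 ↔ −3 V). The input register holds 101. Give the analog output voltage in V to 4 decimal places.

-1.8164 V

LSB = 6 V / 2^9 = 11.719 mV.
V_out = (−3) + 101 × 0.0117188 V = -1.81641 V.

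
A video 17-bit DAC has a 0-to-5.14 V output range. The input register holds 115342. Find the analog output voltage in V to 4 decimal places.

LSB = 5.14 V / 2^17 = 39.22 µV.
V_out = 0 + 115342 × 3.92151e-05 V = 4.52315 V.

4.5231 V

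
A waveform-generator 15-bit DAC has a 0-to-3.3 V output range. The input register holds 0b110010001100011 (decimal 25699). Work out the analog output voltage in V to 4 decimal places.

LSB = 3.3 V / 2^15 = 100.71 µV.
Code 0b110010001100011 = 25699 decimal.
V_out = 0 + 25699 × 0.000100708 V = 2.5881 V.

2.5881 V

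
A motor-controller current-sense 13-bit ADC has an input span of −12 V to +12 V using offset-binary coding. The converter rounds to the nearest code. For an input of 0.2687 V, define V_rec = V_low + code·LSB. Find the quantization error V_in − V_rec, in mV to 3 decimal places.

Step size: 24 V ÷ 2^13 = 2.930 mV.
(0.2687 − (−12))/0.00292969 = 4187.7163; round gives code 4188.
Code 4188 maps back to (−12) + 4188×0.00292969 V = 0.26953125 V.
V_in − V_rec = -0.00083125 V = -0.831 mV.

-0.831 mV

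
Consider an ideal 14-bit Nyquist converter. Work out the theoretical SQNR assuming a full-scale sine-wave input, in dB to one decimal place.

86.0 dB

SNR ≈ 6.02·N + 1.76 dB = 6.02·14 + 1.76 = 86.04 dB.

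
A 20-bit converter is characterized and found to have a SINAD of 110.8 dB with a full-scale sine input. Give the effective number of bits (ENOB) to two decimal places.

18.11 bits

ENOB = (SINAD − 1.76) / 6.02 = (110.8 − 1.76)/6.02 = 18.113.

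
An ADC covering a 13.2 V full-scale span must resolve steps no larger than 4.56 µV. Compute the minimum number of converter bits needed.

22 bits

Number of steps required ≥ 13.2 V / 4.56 µV = 2894736.84.
Need 2^N ≥ 2894736.84; 2^21 = 2097152, 2^22 = 4194304.
Minimum N = 22.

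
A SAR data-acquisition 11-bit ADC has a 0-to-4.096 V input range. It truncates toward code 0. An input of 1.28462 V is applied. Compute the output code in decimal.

With 2048 levels over 4.096 V, one step is 2.000 mV.
(V_in − V_low)/LSB = (1.28462 − 0) / 0.002 = 642.310.
So the output code is 642.

code 642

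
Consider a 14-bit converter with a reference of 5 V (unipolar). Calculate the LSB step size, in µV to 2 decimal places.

Full-scale span = 5 V.
LSB = 5 / 2^14 = 5 / 16384 = 0.000305176 V = 305.18 µV.

305.18 µV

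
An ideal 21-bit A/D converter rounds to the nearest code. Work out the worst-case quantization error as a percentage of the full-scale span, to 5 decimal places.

Rounding → worst-case error = ½ LSB = V_FS/2^22, so 100/4194304 = 2.38419e-05 % of full scale.

0.00002 %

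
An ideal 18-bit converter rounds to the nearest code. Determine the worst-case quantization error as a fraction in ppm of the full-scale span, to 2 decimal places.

1.91 ppm

Rounding → worst-case error = ½ LSB = V_FS/2^19, so 1e+06/524288 = 1.90735 ppm of full scale.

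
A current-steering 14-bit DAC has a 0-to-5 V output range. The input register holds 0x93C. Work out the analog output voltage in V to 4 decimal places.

0.7214 V

LSB = 5 V / 2^14 = 305.18 µV.
Code 0x93C = 2364 decimal.
V_out = 0 + 2364 × 0.000305176 V = 0.721436 V.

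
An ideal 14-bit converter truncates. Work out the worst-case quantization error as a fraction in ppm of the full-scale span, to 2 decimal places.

Truncating → worst-case error = 1 LSB = V_FS/2^14, so 1e+06/16384 = 61.0352 ppm of full scale.

61.04 ppm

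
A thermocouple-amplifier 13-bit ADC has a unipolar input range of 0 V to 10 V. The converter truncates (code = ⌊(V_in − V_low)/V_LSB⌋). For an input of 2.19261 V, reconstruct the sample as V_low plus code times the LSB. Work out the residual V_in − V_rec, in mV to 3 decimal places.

LSB = 10/2^13 = 1.221 mV.
(2.19261 − 0)/0.0012207 = 1796.1861; ⌊·⌋ gives code 1796.
V_rec = 0 + 1796·0.0012207 = 2.1923828 V.
Difference: 0.000227188 V → 0.227 mV.

0.227 mV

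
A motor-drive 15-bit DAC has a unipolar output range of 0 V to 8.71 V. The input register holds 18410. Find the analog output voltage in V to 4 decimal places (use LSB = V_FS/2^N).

LSB = 8.71 V / 2^15 = 265.81 µV.
V_out = 0 + 18410 × 0.000265808 V = 4.89353 V.

4.8935 V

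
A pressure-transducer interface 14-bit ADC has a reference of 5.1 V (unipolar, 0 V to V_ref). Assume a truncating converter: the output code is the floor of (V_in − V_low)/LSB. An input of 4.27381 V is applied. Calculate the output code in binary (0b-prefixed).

With 16384 levels over 5.1 V, one step is 311.28 µV.
(4.27381 − 0) / 0.000311279 = 13729.824 LSBs.
So the output code is 13729.
In binary (0b-prefixed): 0b11010110100001.

code 0b11010110100001 (decimal 13729)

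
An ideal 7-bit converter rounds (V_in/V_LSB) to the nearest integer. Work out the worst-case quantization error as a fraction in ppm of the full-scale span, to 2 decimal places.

Rounding → worst-case error = ½ LSB = V_FS/2^8, so 1e+06/256 = 3906.25 ppm of full scale.

3906.25 ppm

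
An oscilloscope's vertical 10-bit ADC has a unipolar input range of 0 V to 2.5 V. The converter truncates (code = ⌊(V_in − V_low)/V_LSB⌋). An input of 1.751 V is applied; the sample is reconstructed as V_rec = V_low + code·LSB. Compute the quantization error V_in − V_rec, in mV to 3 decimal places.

One LSB is 2.5 V / 1024 = 2.441 mV.
Scaled input = 717.2096 LSBs, so code = 717.
Reconstructed: 1.7504883 V.
Difference: 0.000511719 V → 0.512 mV.

0.512 mV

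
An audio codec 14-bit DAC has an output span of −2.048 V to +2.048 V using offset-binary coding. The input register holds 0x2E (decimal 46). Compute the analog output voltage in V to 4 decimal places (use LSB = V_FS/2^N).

LSB = 4.096 V / 2^14 = 250.00 µV.
Code 0x2E = 46 decimal.
V_out = (−2.048) + 46 × 0.00025 V = -2.0365 V.

-2.0365 V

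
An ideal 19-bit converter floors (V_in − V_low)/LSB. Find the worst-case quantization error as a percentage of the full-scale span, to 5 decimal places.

Truncating → worst-case error = 1 LSB = V_FS/2^19, so 100/524288 = 0.000190735 % of full scale.

0.00019 %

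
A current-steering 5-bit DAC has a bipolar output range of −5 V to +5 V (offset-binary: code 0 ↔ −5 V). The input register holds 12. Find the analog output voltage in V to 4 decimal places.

-1.2500 V

LSB = 10 V / 2^5 = 312.500 mV.
V_out = (−5) + 12 × 0.3125 V = -1.25 V.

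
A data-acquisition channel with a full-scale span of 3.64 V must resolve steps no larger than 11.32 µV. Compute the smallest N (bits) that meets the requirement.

19 bits

Number of steps required ≥ 3.64 V / 11.32 µV = 321554.77.
Need 2^N ≥ 321554.77; 2^18 = 262144, 2^19 = 524288.
Minimum N = 19.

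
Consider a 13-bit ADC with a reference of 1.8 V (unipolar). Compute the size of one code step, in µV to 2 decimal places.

219.73 µV

Full-scale span = 1.8 V.
LSB = 1.8 / 2^13 = 1.8 / 8192 = 0.000219727 V = 219.73 µV.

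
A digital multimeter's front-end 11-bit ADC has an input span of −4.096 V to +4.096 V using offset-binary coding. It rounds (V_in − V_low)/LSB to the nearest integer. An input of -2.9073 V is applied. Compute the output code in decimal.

Full-scale span = 8.192 V; LSB = 8.192/2^11 = 4.000 mV.
(V_in − V_low)/LSB = (-2.9073 − (−4.096)) / 0.004 = 297.175.
Round → code 297.

code 297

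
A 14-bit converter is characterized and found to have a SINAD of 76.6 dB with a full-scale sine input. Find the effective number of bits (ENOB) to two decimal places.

ENOB = (SINAD − 1.76) / 6.02 = (76.6 − 1.76)/6.02 = 12.432.

12.43 bits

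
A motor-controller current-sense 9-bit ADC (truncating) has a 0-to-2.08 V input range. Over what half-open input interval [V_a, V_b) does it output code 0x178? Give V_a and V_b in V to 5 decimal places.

LSB = 2.08/2^9 = 4.062 mV.
Code 0x178 = 376 decimal.
V_a = V_low + 376·LSB = 1.5275 V; V_b = V_low + 377·LSB = 1.53156 V.

[1.52750 V, 1.53156 V)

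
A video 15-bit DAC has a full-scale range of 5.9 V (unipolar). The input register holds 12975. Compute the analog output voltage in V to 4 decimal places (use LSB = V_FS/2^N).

2.3362 V

LSB = 5.9 V / 2^15 = 180.05 µV.
V_out = 0 + 12975 × 0.000180054 V = 2.3362 V.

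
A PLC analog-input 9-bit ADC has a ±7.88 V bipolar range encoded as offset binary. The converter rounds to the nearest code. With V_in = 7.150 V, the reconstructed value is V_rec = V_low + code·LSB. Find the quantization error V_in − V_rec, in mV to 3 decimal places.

One LSB is 15.76 V / 512 = 30.781 mV.
(7.150 − (−7.88))/0.0307812 = 488.2843; round gives code 488.
Reconstructed: 7.14125 V.
Difference: 0.00875 V → 8.750 mV.

8.750 mV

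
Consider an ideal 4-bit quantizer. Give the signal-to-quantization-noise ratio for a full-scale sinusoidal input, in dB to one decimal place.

25.8 dB

SNR ≈ 6.02·N + 1.76 dB = 6.02·4 + 1.76 = 25.84 dB.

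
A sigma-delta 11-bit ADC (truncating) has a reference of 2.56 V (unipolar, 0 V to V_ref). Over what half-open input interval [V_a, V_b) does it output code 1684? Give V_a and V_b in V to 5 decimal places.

[2.10500 V, 2.10625 V)

LSB = 2.56/2^11 = 1.250 mV.
V_a = V_low + 1684·LSB = 2.105 V; V_b = V_low + 1685·LSB = 2.10625 V.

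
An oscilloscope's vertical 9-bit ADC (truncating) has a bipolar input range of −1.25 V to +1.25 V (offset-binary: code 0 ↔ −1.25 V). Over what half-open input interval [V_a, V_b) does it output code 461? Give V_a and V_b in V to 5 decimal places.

LSB = 2.5/2^9 = 4.883 mV.
V_a = V_low + 461·LSB = 1.00098 V; V_b = V_low + 462·LSB = 1.00586 V.

[1.00098 V, 1.00586 V)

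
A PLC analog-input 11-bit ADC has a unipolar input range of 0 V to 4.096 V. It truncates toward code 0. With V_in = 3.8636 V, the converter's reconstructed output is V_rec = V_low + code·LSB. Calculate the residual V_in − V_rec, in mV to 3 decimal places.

1.600 mV

LSB = 4.096/2^11 = 2.000 mV.
(V_in − V_low)/LSB = (3.8636 − 0)/0.002 = 1931.8000 → code 1931 (floor).
Reconstructed: 3.862 V.
Difference: 0.0016 V → 1.600 mV.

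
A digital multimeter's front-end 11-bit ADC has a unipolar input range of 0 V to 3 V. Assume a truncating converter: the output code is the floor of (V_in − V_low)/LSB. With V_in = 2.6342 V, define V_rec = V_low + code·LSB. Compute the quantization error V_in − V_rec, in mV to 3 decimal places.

0.411 mV

LSB = 3/2^11 = 1.465 mV.
Scaled input = 1798.2805 LSBs, so code = 1798.
V_rec = 0 + 1798·0.00146484 = 2.6337891 V.
V_in − V_rec = 0.000410938 V = 0.411 mV.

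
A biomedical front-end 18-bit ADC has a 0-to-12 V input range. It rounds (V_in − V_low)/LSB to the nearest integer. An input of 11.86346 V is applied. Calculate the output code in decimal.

code 259161

LSB = 12 V / 262144 = 45.78 µV.
(V_in − V_low)/LSB = (11.86346 − 0) / 4.57764e-05 = 259161.238.
round(259161.238) = 259161.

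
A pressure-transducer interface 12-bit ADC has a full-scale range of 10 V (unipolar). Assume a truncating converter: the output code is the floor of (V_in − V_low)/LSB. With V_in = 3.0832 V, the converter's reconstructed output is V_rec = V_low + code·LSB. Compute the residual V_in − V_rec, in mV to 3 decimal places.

2.145 mV

One LSB is 10 V / 4096 = 2.441 mV.
(3.0832 − 0)/0.00244141 = 1262.8787; ⌊·⌋ gives code 1262.
V_rec = 0 + 1262·0.00244141 = 3.0810547 V.
V_in − V_rec = 0.00214531 V = 2.145 mV.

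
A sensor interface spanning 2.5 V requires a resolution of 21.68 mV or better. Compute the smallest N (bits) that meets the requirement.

Number of steps required ≥ 2.5 V / 21.68 mV = 115.31.
Need 2^N ≥ 115.31; 2^6 = 64, 2^7 = 128.
Minimum N = 7.

7 bits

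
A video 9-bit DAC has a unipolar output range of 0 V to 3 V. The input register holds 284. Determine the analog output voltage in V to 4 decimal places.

1.6641 V

LSB = 3 V / 2^9 = 5.859 mV.
V_out = 0 + 284 × 0.00585938 V = 1.66406 V.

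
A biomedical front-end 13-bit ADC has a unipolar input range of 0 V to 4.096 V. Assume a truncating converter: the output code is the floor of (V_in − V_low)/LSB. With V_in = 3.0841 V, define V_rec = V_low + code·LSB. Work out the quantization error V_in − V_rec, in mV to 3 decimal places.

LSB = 4.096/2^13 = 0.500 mV.
(3.0841 − 0)/0.0005 = 6168.2000; ⌊·⌋ gives code 6168.
Code 6168 maps back to 0 + 6168×0.0005 V = 3.084 V.
Difference: 0.0001 V → 0.100 mV.

0.100 mV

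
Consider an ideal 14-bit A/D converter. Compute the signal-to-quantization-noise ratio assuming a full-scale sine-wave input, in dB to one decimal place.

86.0 dB

SNR ≈ 6.02·N + 1.76 dB = 6.02·14 + 1.76 = 86.04 dB.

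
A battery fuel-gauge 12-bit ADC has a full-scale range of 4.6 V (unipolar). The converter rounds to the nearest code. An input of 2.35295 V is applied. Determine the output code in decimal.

code 2095

Full-scale span = 4.6 V; LSB = 4.6/2^12 = 1.123 mV.
(V_in − V_low)/LSB = (2.35295 − 0) / 0.00112305 = 2095.149.
So the output code is 2095.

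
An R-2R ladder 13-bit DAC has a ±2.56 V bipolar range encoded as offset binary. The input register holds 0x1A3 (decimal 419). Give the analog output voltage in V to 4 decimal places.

LSB = 5.12 V / 2^13 = 0.625 mV.
Code 0x1A3 = 419 decimal.
V_out = (−2.56) + 419 × 0.000625 V = -2.29813 V.

-2.2981 V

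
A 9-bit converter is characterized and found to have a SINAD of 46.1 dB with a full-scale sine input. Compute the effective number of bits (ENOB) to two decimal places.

7.37 bits

ENOB = (SINAD − 1.76) / 6.02 = (46.1 − 1.76)/6.02 = 7.365.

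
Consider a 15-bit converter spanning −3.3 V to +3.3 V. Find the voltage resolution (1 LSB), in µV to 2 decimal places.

Full-scale span = 6.6 V.
LSB = 6.6 / 2^15 = 6.6 / 32768 = 0.000201416 V = 201.42 µV.

201.42 µV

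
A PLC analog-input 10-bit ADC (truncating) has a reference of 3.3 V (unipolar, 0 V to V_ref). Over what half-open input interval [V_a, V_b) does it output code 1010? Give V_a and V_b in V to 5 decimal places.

[3.25488 V, 3.25811 V)

LSB = 3.3/2^10 = 3.223 mV.
V_a = V_low + 1010·LSB = 3.25488 V; V_b = V_low + 1011·LSB = 3.25811 V.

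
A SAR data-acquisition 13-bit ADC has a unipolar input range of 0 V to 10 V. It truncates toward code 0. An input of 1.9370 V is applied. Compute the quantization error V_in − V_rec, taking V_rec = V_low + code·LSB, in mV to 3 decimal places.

One LSB is 10 V / 8192 = 1.221 mV.
(V_in − V_low)/LSB = (1.9370 − 0)/0.0012207 = 1586.7904 → code 1586 (floor).
Code 1586 maps back to 0 + 1586×0.0012207 V = 1.9360352 V.
Error = 1.9370 − 1.9360352 = 0.000964844 V = 0.965 mV.

0.965 mV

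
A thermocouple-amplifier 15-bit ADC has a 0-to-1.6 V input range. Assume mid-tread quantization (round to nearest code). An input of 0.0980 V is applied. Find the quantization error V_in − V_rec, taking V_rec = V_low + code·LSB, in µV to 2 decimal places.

1.95 µV

Step size: 1.6 V ÷ 2^15 = 48.83 µV.
Scaled input = 2007.0400 LSBs, so code = 2007.
Reconstructed: 0.097998047 V.
Difference: 1.95313e-06 V → 1.95 µV.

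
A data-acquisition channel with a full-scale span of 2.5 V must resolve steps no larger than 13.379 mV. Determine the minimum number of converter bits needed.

8 bits

Number of steps required ≥ 2.5 V / 13.379 mV = 186.86.
Need 2^N ≥ 186.86; 2^7 = 128, 2^8 = 256.
Minimum N = 8.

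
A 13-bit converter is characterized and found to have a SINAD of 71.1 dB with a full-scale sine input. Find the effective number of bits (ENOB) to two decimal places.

11.52 bits

ENOB = (SINAD − 1.76) / 6.02 = (71.1 − 1.76)/6.02 = 11.518.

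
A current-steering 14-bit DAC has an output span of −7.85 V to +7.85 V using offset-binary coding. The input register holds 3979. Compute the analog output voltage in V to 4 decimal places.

-4.0371 V

LSB = 15.7 V / 2^14 = 0.958 mV.
V_out = (−7.85) + 3979 × 0.000958252 V = -4.03712 V.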